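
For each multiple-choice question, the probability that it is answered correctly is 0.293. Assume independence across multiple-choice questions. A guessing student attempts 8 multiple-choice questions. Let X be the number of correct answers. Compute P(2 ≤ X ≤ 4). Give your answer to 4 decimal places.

X ~ Binomial(8, 0.293); P(2 ≤ X ≤ 4) = Σ C(8,k) p^k (1−p)^(8−k) over k:
  k=2: C(8,2)·0.293^2·0.707^6 = 0.300199
  k=3: C(8,3)·0.293^3·0.707^5 = 0.248822
  k=4: C(8,4)·0.293^4·0.707^4 = 0.128898
Total = 0.677919

0.6779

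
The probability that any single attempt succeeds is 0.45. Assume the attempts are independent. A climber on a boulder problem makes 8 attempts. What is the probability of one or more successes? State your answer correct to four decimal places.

P(at least one) = 1 − P(none) = 1 − (1 − 0.45)^8
= 1 − 0.008373 = 0.991627

0.9916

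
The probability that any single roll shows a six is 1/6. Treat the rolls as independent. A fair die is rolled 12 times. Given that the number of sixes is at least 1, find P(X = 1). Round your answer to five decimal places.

0.30318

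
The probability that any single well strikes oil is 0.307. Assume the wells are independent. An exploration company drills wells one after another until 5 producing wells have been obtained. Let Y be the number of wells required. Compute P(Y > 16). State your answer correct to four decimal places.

0.4256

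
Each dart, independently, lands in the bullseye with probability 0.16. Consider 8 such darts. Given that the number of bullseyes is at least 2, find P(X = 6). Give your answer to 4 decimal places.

0.0009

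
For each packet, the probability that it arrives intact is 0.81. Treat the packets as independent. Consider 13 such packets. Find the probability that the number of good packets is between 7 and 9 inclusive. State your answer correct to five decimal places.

0.21738

X ~ Binomial(13, 0.81); P(7 ≤ X ≤ 9) = Σ C(13,k) p^k (1−p)^(13−k) over k:
  k=7: C(13,7)·0.81^7·0.19^6 = 0.0184686
  k=8: C(13,8)·0.81^8·0.19^5 = 0.0590509
  k=9: C(13,9)·0.81^9·0.19^4 = 0.1398575
Total = 0.2173770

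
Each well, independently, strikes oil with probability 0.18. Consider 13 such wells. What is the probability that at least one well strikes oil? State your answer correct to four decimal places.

P(at least one) = 1 − P(none) = 1 − (1 − 0.18)^13
= 1 − 0.075784 = 0.924216

0.9242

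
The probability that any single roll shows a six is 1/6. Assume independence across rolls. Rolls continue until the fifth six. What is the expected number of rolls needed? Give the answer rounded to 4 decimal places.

30.0000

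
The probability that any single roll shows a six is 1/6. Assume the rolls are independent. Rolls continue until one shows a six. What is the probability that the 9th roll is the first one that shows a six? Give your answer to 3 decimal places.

Geometric (trials to first success), p = 0.166667.
P(Y = 9) = (1−p)^8 · p = 0.23257 · 0.166667 = 0.03876

0.039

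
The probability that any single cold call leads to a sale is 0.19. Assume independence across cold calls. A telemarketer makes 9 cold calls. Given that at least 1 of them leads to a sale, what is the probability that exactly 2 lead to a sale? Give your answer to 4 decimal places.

0.3498

X ~ Binomial(9, 0.19). Want P(X=2 | X≥1) = P(X=2) / P(X≥1).
P(X=2) = C(9,2)·0.19^2·0.81^7 = 0.297307
P(X≥1) = 1 − 0.150095 = 0.849905
Ratio = 0.297307 / 0.849905 = 0.349812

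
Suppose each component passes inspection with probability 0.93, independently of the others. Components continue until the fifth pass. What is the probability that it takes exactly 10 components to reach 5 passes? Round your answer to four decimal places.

Y = trial on which the fifth success occurs; negative binomial, r=5, p=0.93.
P(Y=10) = C(9,4) · p^5 · (1−p)^5
= 126 · 0.69569 · 1.6807e-06 = 0.000147

0.0001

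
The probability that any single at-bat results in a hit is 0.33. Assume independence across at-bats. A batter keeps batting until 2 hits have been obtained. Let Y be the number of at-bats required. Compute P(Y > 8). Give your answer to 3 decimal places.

Needing more than 8 at-bats ⇔ fewer than 2 successes in the first 8. With X ~ Binomial(8, 0.33), P(Y > 8) = P(X ≤ 1).
  k=0: C(8,0)·0.33^0·0.67^8 = 0.04061
  k=1: C(8,1)·0.33^1·0.67^7 = 0.16000
P(X ≤ 1) = 0.20061

0.201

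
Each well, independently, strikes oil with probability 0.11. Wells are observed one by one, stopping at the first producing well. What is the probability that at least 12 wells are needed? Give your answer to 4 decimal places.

0.2775

Y = number of wells to the first success; geometric, p = 0.11.
P(Y > 11) = P(first 11 all fail) = (1−p)^11 = 0.277517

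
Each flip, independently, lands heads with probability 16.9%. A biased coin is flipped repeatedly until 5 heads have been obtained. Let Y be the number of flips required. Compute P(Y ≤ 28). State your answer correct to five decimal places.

0.52382

Finishing within 28 flips ⇔ at least 5 successes in the first 28. With X ~ Binomial(28, 0.169), P(Y ≤ 28) = 1 − P(X ≤ 4).
  k=0: C(28,0)·0.169^0·0.831^28 = 0.0056083
  k=1: C(28,1)·0.169^1·0.831^27 = 0.0319354
  k=2: C(28,2)·0.169^2·0.831^26 = 0.0876782
  k=3: C(28,3)·0.169^3·0.831^25 = 0.1545360
  k=4: C(28,4)·0.169^4·0.831^24 = 0.1964243
1 − 0.4761822 = 0.5238178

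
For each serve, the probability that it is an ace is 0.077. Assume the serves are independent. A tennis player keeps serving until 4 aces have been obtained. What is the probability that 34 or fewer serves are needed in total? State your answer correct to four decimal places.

Finishing within 34 serves ⇔ at least 4 successes in the first 34. With X ~ Binomial(34, 0.077), P(Y ≤ 34) = 1 − P(X ≤ 3).
  k=0: C(34,0)·0.077^0·0.923^34 = 0.065593
  k=1: C(34,1)·0.077^1·0.923^33 = 0.186048
  k=2: C(34,2)·0.077^2·0.923^32 = 0.256094
  k=3: C(34,3)·0.077^3·0.923^31 = 0.227885
1 − 0.735620 = 0.264380

0.2644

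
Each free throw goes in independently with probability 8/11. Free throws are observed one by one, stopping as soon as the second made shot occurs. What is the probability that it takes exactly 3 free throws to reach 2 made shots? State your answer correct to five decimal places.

0.28850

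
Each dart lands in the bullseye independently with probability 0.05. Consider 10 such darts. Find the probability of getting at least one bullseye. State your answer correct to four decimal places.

0.4013

P(at least one) = 1 − P(none) = 1 − (1 − 0.05)^10
= 1 − 0.598737 = 0.401263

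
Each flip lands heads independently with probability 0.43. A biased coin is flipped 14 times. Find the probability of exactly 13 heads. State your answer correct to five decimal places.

0.00014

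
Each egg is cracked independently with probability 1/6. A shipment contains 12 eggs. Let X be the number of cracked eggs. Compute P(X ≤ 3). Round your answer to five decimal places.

0.87482

X ~ Binomial(12, 0.166667); P(X ≤ 3) = Σ C(12,k) p^k (1−p)^(12−k) over k:
  k=0: C(12,0)·0.166667^0·0.833333^12 = 0.1121567
  k=1: C(12,1)·0.166667^1·0.833333^11 = 0.2691760
  k=2: C(12,2)·0.166667^2·0.833333^10 = 0.2960936
  k=3: C(12,3)·0.166667^3·0.833333^9 = 0.1973957
Total = 0.8748219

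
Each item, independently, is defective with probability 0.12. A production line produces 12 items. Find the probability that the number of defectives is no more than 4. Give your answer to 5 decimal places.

0.99050

X ~ Binomial(12, 0.12); P(X ≤ 4) = Σ C(12,k) p^k (1−p)^(12−k) over k:
  k=0: C(12,0)·0.12^0·0.88^12 = 0.2156712
  k=1: C(12,1)·0.12^1·0.88^11 = 0.3529164
  k=2: C(12,2)·0.12^2·0.88^10 = 0.2646873
  k=3: C(12,3)·0.12^3·0.88^9 = 0.1203124
  k=4: C(12,4)·0.12^4·0.88^8 = 0.0369140
Total = 0.9905014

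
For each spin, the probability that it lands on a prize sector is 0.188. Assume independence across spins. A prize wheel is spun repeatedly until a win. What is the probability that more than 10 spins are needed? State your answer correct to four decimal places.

Y = number of spins to the first success; geometric, p = 0.188.
P(Y > 10) = P(first 10 all fail) = (1−p)^10 = 0.124612

0.1246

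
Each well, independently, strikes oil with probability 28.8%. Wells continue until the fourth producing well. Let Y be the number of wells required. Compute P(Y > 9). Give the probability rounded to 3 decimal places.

0.757

Needing more than 9 wells ⇔ fewer than 4 successes in the first 9. With X ~ Binomial(9, 0.288), P(Y > 9) = P(X ≤ 3).
  k=0: C(9,0)·0.288^0·0.712^9 = 0.04702
  k=1: C(9,1)·0.288^1·0.712^8 = 0.17119
  k=2: C(9,2)·0.288^2·0.712^7 = 0.27698
  k=3: C(9,3)·0.288^3·0.712^6 = 0.26142
P(X ≤ 3) = 0.75661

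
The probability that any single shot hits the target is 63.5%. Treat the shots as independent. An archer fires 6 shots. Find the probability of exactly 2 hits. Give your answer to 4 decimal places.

X ~ Binomial(n=6, p=0.635).
P(X=2) = C(6,2) · p^2 · (1−p)^4
= 15 · 0.40323 · 0.017749 = 0.107352

0.1074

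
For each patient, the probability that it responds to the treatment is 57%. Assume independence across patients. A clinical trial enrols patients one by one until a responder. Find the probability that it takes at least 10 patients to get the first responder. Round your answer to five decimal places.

Y = number of patients to the first success; geometric, p = 0.57.
P(Y > 9) = P(first 9 all fail) = (1−p)^9 = 0.0005026

0.00050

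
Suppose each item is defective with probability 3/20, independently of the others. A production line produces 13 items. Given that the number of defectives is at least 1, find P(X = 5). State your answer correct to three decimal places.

0.030

X ~ Binomial(13, 0.15). Want P(X=5 | X≥1) = P(X=5) / P(X≥1).
P(X=5) = C(13,5)·0.15^5·0.85^8 = 0.02663
P(X≥1) = 1 − 0.12091 = 0.87909
Ratio = 0.02663 / 0.87909 = 0.03029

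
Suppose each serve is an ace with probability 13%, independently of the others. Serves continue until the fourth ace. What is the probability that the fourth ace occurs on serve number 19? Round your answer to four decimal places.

Y = trial on which the fourth success occurs; negative binomial, r=4, p=0.13.
P(Y=19) = C(18,3) · p^4 · (1−p)^15
= 816 · 0.00028561 · 0.12382 = 0.028857

0.0289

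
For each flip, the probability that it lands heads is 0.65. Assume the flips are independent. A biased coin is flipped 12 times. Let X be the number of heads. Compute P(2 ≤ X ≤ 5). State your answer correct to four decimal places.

X ~ Binomial(12, 0.65); P(2 ≤ X ≤ 5) = Σ C(12,k) p^k (1−p)^(12−k) over k:
  k=2: C(12,2)·0.65^2·0.35^10 = 0.000769
  k=3: C(12,3)·0.65^3·0.35^9 = 0.004762
  k=4: C(12,4)·0.65^4·0.35^8 = 0.019898
  k=5: C(12,5)·0.65^5·0.35^7 = 0.059125
Total = 0.084553

0.0846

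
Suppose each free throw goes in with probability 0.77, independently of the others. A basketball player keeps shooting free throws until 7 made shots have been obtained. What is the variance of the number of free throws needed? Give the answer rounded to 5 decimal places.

Y = total free throws until the seventh success; negative binomial with r=7, p=0.77.
Var(Y) = r(1−p)/p² = 7·0.23 / 0.77² = 2.7154664

2.71547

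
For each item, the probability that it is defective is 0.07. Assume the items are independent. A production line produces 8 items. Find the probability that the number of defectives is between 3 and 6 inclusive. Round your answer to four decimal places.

X ~ Binomial(8, 0.07); P(3 ≤ X ≤ 6) = Σ C(8,k) p^k (1−p)^(8−k) over k:
  k=3: C(8,3)·0.07^3·0.93^5 = 0.013363
  k=4: C(8,4)·0.07^4·0.93^4 = 0.001257
  k=5: C(8,5)·0.07^5·0.93^3 = 0.000076
  k=6: C(8,6)·0.07^6·0.93^2 = 0.000003
Total = 0.014699

0.0147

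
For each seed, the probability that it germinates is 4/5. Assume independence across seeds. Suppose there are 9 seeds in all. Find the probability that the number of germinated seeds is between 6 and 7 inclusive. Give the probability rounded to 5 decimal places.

0.47815

X ~ Binomial(9, 0.80); P(6 ≤ X ≤ 7) = Σ C(9,k) p^k (1−p)^(9−k) over k:
  k=6: C(9,6)·0.80^6·0.20^3 = 0.1761608
  k=7: C(9,7)·0.80^7·0.20^2 = 0.3019899
Total = 0.4781507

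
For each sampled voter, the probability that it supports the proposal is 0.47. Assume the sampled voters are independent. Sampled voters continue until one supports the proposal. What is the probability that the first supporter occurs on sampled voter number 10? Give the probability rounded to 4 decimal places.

Geometric (trials to first success), p = 0.47.
P(Y = 10) = (1−p)^9 · p = 0.0032998 · 0.47 = 0.001551

0.0016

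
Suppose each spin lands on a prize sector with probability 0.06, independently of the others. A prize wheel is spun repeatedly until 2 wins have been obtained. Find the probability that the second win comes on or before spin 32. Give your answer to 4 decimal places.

Finishing within 32 spins ⇔ at least 2 successes in the first 32. With X ~ Binomial(32, 0.06), P(Y ≤ 32) = 1 − P(X ≤ 1).
  k=0: C(32,0)·0.06^0·0.94^32 = 0.138067
  k=1: C(32,1)·0.06^1·0.94^31 = 0.282010
1 − 0.420078 = 0.579922

0.5799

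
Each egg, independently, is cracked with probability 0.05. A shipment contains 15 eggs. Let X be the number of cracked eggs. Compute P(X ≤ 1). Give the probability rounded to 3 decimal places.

X ~ Binomial(15, 0.05); P(X ≤ 1) = Σ C(15,k) p^k (1−p)^(15−k) over k:
  k=0: C(15,0)·0.05^0·0.95^15 = 0.46329
  k=1: C(15,1)·0.05^1·0.95^14 = 0.36576
Total = 0.82905

0.829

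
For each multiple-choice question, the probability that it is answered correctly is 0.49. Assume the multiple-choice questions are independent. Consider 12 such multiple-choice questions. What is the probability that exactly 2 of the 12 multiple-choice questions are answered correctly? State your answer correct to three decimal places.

X ~ Binomial(n=12, p=0.49).
P(X=2) = C(12,2) · p^2 · (1−p)^10
= 66 · 0.2401 · 0.0011904 = 0.01886

0.019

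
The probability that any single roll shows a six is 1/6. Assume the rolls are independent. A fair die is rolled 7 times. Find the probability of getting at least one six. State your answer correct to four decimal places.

P(at least one) = 1 − P(none) = 1 − (1 − 0.166667)^7
= 1 − 0.279082 = 0.720918

0.7209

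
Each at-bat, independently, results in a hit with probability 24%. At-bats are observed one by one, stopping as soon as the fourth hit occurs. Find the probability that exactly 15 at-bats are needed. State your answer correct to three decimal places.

Y = trial on which the fourth success occurs; negative binomial, r=4, p=0.24.
P(Y=15) = C(14,3) · p^4 · (1−p)^11
= 364 · 0.0033178 · 0.04886 = 0.05901

0.059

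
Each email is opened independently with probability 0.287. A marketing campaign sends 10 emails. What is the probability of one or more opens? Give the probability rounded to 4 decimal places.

0.9660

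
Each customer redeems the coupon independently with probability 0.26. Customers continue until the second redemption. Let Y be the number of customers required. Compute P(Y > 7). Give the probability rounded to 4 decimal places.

Needing more than 7 customers ⇔ fewer than 2 successes in the first 7. With X ~ Binomial(7, 0.26), P(Y > 7) = P(X ≤ 1).
  k=0: C(7,0)·0.26^0·0.74^7 = 0.121513
  k=1: C(7,1)·0.26^1·0.74^6 = 0.298856
P(X ≤ 1) = 0.420369

0.4204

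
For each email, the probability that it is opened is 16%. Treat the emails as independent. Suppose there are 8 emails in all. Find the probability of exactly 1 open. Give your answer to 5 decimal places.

X ~ Binomial(n=8, p=0.16).
P(X=1) = C(8,1) · p^1 · (1−p)^7
= 8 · 0.16 · 0.29509 = 0.3777156

0.37772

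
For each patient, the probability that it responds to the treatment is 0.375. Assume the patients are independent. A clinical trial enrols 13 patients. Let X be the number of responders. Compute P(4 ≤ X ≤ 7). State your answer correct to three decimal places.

0.712

X ~ Binomial(13, 0.375); P(4 ≤ X ≤ 7) = Σ C(13,k) p^k (1−p)^(13−k) over k:
  k=4: C(13,4)·0.375^4·0.625^9 = 0.20576
  k=5: C(13,5)·0.375^5·0.625^8 = 0.22222
  k=6: C(13,6)·0.375^6·0.625^7 = 0.17777
  k=7: C(13,7)·0.375^7·0.625^6 = 0.10666
Total = 0.71241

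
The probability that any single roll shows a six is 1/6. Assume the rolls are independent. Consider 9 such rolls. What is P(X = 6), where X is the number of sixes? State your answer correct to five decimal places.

X ~ Binomial(n=9, p=0.166667).
P(X=6) = C(9,6) · p^6 · (1−p)^3
= 84 · 2.1433e-05 · 0.5787 = 0.0010419

0.00104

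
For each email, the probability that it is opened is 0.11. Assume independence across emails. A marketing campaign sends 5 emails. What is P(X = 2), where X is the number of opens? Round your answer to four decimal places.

0.0853

X ~ Binomial(n=5, p=0.11).
P(X=2) = C(5,2) · p^2 · (1−p)^3
= 10 · 0.0121 · 0.70497 = 0.085301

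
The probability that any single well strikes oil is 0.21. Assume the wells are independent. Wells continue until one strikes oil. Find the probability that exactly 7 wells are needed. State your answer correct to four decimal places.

0.0510

Geometric (trials to first success), p = 0.21.
P(Y = 7) = (1−p)^6 · p = 0.24309 · 0.21 = 0.051048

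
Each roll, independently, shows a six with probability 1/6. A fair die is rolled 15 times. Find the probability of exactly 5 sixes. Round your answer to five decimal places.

0.06237

X ~ Binomial(n=15, p=0.166667).
P(X=5) = C(15,5) · p^5 · (1−p)^10
= 3003 · 0.0001286 · 0.16151 = 0.0623716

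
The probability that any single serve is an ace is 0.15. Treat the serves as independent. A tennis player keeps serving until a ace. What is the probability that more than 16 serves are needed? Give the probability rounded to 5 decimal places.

0.07425

Y = number of serves to the first success; geometric, p = 0.15.
P(Y > 16) = P(first 16 all fail) = (1−p)^16 = 0.0742511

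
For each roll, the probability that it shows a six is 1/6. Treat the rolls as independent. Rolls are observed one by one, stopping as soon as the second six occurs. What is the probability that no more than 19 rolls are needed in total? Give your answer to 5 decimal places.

0.84976

Finishing within 19 rolls ⇔ at least 2 successes in the first 19. With X ~ Binomial(19, 0.166667), P(Y ≤ 19) = 1 − P(X ≤ 1).
  k=0: C(19,0)·0.166667^0·0.833333^19 = 0.0313009
  k=1: C(19,1)·0.166667^1·0.833333^18 = 0.1189433
1 − 0.1502441 = 0.8497559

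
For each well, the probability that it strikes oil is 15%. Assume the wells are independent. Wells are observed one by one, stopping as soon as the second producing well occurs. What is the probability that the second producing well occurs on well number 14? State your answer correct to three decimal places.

0.042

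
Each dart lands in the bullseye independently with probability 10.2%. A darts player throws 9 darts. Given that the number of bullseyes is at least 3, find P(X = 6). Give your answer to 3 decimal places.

0.001

X ~ Binomial(9, 0.102). Want P(X=6 | X≥3) = P(X=6) / P(X≥3).
P(X=6) = C(9,6)·0.102^6·0.898^3 = 0.00007
P(X≥3) = 1 − 0.37974 − 0.38820 − 0.17638 = 0.05569
Ratio = 0.00007 / 0.05569 = 0.00123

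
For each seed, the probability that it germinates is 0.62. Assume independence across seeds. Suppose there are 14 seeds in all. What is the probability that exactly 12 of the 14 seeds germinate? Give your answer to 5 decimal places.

X ~ Binomial(n=14, p=0.62).
P(X=12) = C(14,12) · p^12 · (1−p)^2
= 91 · 0.0032263 · 0.1444 = 0.0423944

0.04239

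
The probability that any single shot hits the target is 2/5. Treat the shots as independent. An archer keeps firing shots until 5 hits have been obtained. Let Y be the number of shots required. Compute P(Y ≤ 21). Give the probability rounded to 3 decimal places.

0.963

Finishing within 21 shots ⇔ at least 5 successes in the first 21. With X ~ Binomial(21, 0.40), P(Y ≤ 21) = 1 − P(X ≤ 4).
  k=0: C(21,0)·0.40^0·0.60^21 = 0.00002
  k=1: C(21,1)·0.40^1·0.60^20 = 0.00031
  k=2: C(21,2)·0.40^2·0.60^19 = 0.00205
  k=3: C(21,3)·0.40^3·0.60^18 = 0.00864
  k=4: C(21,4)·0.40^4·0.60^17 = 0.02593
1 − 0.03696 = 0.96304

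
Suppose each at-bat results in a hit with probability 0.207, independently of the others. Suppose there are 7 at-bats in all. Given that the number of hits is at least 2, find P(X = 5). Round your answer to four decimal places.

0.0113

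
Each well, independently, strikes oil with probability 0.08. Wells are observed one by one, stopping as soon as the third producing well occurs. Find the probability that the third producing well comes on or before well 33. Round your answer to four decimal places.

0.4982

Finishing within 33 wells ⇔ at least 3 successes in the first 33. With X ~ Binomial(33, 0.08), P(Y ≤ 33) = 1 − P(X ≤ 2).
  k=0: C(33,0)·0.08^0·0.92^33 = 0.063826
  k=1: C(33,1)·0.08^1·0.92^32 = 0.183153
  k=2: C(33,2)·0.08^2·0.92^31 = 0.254822
1 − 0.501801 = 0.498199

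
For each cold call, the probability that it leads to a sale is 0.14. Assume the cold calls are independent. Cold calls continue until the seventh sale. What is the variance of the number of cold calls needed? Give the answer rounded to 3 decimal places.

Y = total cold calls until the seventh success; negative binomial with r=7, p=0.14.
Var(Y) = r(1−p)/p² = 7·0.86 / 0.14² = 307.14286

307.143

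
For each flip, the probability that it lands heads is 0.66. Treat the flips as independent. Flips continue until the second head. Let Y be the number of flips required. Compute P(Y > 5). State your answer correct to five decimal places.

0.04864

Needing more than 5 flips ⇔ fewer than 2 successes in the first 5. With X ~ Binomial(5, 0.66), P(Y > 5) = P(X ≤ 1).
  k=0: C(5,0)·0.66^0·0.34^5 = 0.0045435
  k=1: C(5,1)·0.66^1·0.34^4 = 0.0440991
P(X ≤ 1) = 0.0486426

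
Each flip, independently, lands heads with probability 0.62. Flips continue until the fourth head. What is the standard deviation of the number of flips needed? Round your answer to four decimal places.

Y = total flips until the fourth success; negative binomial with r=4, p=0.62.
SD(Y) = √[r(1−p)/p²] = √(3.954214) = 1.988521

1.9885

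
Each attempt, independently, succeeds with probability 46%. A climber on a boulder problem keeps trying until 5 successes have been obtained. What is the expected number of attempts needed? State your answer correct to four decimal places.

Y = total attempts until the fifth success; negative binomial with r=5, p=0.46.
E[Y] = r / p = 5 / 0.46 = 10.869565

10.8696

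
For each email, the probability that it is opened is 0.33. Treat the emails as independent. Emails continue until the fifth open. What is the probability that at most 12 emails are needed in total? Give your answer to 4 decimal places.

0.3590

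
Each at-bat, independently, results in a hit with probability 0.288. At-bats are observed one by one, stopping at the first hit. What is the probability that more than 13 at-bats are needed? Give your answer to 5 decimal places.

Y = number of at-bats to the first success; geometric, p = 0.288.
P(Y > 13) = P(first 13 all fail) = (1−p)^13 = 0.0120848

0.01208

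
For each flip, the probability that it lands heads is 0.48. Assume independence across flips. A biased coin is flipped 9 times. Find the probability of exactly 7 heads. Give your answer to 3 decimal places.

0.057

X ~ Binomial(n=9, p=0.48).
P(X=7) = C(9,7) · p^7 · (1−p)^2
= 36 · 0.0058707 · 0.2704 = 0.05715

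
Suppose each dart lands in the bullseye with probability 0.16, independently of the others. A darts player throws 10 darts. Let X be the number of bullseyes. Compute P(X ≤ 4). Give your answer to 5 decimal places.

X ~ Binomial(10, 0.16); P(X ≤ 4) = Σ C(10,k) p^k (1−p)^(10−k) over k:
  k=0: C(10,0)·0.16^0·0.84^10 = 0.1749012
  k=1: C(10,1)·0.16^1·0.84^9 = 0.3331452
  k=2: C(10,2)·0.16^2·0.84^8 = 0.2855530
  k=3: C(10,3)·0.16^3·0.84^7 = 0.1450428
  k=4: C(10,4)·0.16^4·0.84^6 = 0.0483476
Total = 0.9869899

0.98699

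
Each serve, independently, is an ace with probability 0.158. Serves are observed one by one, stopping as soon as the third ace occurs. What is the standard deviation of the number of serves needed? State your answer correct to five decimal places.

10.05911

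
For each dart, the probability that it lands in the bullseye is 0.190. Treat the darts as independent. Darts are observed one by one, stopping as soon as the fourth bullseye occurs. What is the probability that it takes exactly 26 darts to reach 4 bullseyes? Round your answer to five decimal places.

Y = trial on which the fourth success occurs; negative binomial, r=4, p=0.19.
P(Y=26) = C(25,3) · p^4 · (1−p)^22
= 2300 · 0.0013032 · 0.0096977 = 0.0290678

0.02907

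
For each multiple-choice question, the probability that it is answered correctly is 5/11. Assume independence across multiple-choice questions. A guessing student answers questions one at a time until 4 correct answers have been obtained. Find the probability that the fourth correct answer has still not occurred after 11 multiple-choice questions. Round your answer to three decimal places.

Needing more than 11 multiple-choice questions ⇔ fewer than 4 successes in the first 11. With X ~ Binomial(11, 0.454545), P(Y > 11) = P(X ≤ 3).
  k=0: C(11,0)·0.454545^0·0.545455^11 = 0.00127
  k=1: C(11,1)·0.454545^1·0.545455^10 = 0.01166
  k=2: C(11,2)·0.454545^2·0.545455^9 = 0.04857
  k=3: C(11,3)·0.454545^3·0.545455^8 = 0.12142
P(X ≤ 3) = 0.18291

0.183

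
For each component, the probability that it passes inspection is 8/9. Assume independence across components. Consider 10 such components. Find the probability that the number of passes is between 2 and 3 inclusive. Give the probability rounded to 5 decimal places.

0.00002

X ~ Binomial(10, 0.888889); P(2 ≤ X ≤ 3) = Σ C(10,k) p^k (1−p)^(10−k) over k:
  k=2: C(10,2)·0.888889^2·0.111111^8 = 0.0000008
  k=3: C(10,3)·0.888889^3·0.111111^7 = 0.0000176
Total = 0.0000184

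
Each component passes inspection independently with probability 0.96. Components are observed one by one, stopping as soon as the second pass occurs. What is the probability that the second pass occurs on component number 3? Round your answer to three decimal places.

0.074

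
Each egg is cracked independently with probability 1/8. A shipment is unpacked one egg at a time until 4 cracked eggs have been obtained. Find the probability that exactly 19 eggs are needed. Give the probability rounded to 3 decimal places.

Y = trial on which the fourth success occurs; negative binomial, r=4, p=0.125.
P(Y=19) = C(18,3) · p^4 · (1−p)^15
= 816 · 0.00024414 · 0.13493 = 0.02688

0.027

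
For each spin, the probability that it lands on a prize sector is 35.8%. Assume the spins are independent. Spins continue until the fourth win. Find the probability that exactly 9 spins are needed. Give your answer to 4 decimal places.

0.1003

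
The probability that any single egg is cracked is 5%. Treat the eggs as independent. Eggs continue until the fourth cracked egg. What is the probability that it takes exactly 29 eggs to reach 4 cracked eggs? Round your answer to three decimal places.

0.006

Y = trial on which the fourth success occurs; negative binomial, r=4, p=0.05.
P(Y=29) = C(28,3) · p^4 · (1−p)^25
= 3276 · 6.25e-06 · 0.27739 = 0.00568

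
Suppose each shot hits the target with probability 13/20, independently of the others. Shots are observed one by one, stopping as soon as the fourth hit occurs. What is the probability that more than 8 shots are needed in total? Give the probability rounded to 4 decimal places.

0.1061

Needing more than 8 shots ⇔ fewer than 4 successes in the first 8. With X ~ Binomial(8, 0.65), P(Y > 8) = P(X ≤ 3).
  k=0: C(8,0)·0.65^0·0.35^8 = 0.000225
  k=1: C(8,1)·0.65^1·0.35^7 = 0.003346
  k=2: C(8,2)·0.65^2·0.35^6 = 0.021747
  k=3: C(8,3)·0.65^3·0.35^5 = 0.080773
P(X ≤ 3) = 0.106091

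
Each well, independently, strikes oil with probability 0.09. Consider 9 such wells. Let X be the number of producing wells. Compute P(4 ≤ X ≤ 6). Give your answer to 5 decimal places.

0.00570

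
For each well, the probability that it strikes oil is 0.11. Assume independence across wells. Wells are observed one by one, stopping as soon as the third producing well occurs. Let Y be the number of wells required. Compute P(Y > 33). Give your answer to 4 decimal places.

Needing more than 33 wells ⇔ fewer than 3 successes in the first 33. With X ~ Binomial(33, 0.11), P(Y > 33) = P(X ≤ 2).
  k=0: C(33,0)·0.11^0·0.89^33 = 0.021373
  k=1: C(33,1)·0.11^1·0.89^32 = 0.087174
  k=2: C(33,2)·0.11^2·0.89^31 = 0.172389
P(X ≤ 2) = 0.280936

0.2809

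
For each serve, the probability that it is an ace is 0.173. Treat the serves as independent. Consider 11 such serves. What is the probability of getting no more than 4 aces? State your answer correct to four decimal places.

X ~ Binomial(11, 0.173); P(X ≤ 4) = Σ C(11,k) p^k (1−p)^(11−k) over k:
  k=0: C(11,0)·0.173^0·0.827^11 = 0.123754
  k=1: C(11,1)·0.173^1·0.827^10 = 0.284770
  k=2: C(11,2)·0.173^2·0.827^9 = 0.297855
  k=3: C(11,3)·0.173^3·0.827^8 = 0.186925
  k=4: C(11,4)·0.173^4·0.827^7 = 0.078205
Total = 0.971509

0.9715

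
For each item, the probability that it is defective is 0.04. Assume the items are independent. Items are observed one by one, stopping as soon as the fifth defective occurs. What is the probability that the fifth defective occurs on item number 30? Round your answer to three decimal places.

0.001

Y = trial on which the fifth success occurs; negative binomial, r=5, p=0.04.
P(Y=30) = C(29,4) · p^5 · (1−p)^25
= 23751 · 1.024e-07 · 0.3604 = 0.00088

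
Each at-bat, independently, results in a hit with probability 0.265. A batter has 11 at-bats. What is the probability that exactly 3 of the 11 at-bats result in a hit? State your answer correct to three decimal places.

X ~ Binomial(n=11, p=0.265).
P(X=3) = C(11,3) · p^3 · (1−p)^8
= 165 · 0.01861 · 0.085172 = 0.26153

0.262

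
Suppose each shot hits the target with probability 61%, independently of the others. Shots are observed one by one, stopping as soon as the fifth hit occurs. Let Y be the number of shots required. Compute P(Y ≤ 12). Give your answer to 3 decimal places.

Finishing within 12 shots ⇔ at least 5 successes in the first 12. With X ~ Binomial(12, 0.61), P(Y ≤ 12) = 1 − P(X ≤ 4).
  k=0: C(12,0)·0.61^0·0.39^12 = 0.00001
  k=1: C(12,1)·0.61^1·0.39^11 = 0.00023
  k=2: C(12,2)·0.61^2·0.39^10 = 0.00200
  k=3: C(12,3)·0.61^3·0.39^9 = 0.01042
  k=4: C(12,4)·0.61^4·0.39^8 = 0.03668
1 − 0.04935 = 0.95065

0.951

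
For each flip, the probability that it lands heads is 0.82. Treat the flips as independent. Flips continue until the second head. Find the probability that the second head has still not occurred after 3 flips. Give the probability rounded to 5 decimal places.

0.08554

Needing more than 3 flips ⇔ fewer than 2 successes in the first 3. With X ~ Binomial(3, 0.82), P(Y > 3) = P(X ≤ 1).
  k=0: C(3,0)·0.82^0·0.18^3 = 0.0058320
  k=1: C(3,1)·0.82^1·0.18^2 = 0.0797040
P(X ≤ 1) = 0.0855360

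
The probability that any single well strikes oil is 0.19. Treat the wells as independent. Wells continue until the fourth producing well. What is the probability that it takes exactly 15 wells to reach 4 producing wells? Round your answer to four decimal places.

0.0467

Y = trial on which the fourth success occurs; negative binomial, r=4, p=0.19.
P(Y=15) = C(14,3) · p^4 · (1−p)^11
= 364 · 0.0013032 · 0.098477 = 0.046714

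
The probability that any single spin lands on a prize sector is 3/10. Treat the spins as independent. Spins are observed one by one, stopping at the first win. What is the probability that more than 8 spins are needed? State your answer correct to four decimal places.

Y = number of spins to the first success; geometric, p = 0.30.
P(Y > 8) = P(first 8 all fail) = (1−p)^8 = 0.057648

0.0576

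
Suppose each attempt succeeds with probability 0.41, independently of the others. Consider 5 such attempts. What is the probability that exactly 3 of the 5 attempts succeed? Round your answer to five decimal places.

X ~ Binomial(n=5, p=0.41).
P(X=3) = C(5,3) · p^3 · (1−p)^2
= 10 · 0.068921 · 0.3481 = 0.2399140

0.23991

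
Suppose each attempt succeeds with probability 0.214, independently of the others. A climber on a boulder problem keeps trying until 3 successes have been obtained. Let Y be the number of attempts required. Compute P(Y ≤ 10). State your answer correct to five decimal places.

Finishing within 10 attempts ⇔ at least 3 successes in the first 10. With X ~ Binomial(10, 0.214), P(Y ≤ 10) = 1 − P(X ≤ 2).
  k=0: C(10,0)·0.214^0·0.786^10 = 0.0899965
  k=1: C(10,1)·0.214^1·0.786^9 = 0.2450285
  k=2: C(10,2)·0.214^2·0.786^8 = 0.3002067
1 − 0.6352317 = 0.3647683

0.36477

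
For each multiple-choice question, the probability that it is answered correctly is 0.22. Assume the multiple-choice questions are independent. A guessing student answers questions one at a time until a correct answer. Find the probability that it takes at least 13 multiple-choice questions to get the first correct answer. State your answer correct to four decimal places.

Y = number of multiple-choice questions to the first success; geometric, p = 0.22.
P(Y > 12) = P(first 12 all fail) = (1−p)^12 = 0.050715

0.0507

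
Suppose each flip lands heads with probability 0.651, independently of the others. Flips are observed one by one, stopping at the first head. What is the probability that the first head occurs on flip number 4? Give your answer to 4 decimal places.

Geometric (trials to first success), p = 0.651.
P(Y = 4) = (1−p)^3 · p = 0.042509 · 0.651 = 0.027673

0.0277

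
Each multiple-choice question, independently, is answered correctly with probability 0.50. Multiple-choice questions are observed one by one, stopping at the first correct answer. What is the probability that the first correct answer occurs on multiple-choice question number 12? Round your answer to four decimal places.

0.0002

Geometric (trials to first success), p = 0.50.
P(Y = 12) = (1−p)^11 · p = 0.00048828 · 0.50 = 0.000244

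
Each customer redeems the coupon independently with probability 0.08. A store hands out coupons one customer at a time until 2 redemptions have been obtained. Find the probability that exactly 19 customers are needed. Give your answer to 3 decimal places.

Y = trial on which the second success occurs; negative binomial, r=2, p=0.08.
P(Y=19) = C(18,1) · p^2 · (1−p)^17
= 18 · 0.0064 · 0.24232 = 0.02792

0.028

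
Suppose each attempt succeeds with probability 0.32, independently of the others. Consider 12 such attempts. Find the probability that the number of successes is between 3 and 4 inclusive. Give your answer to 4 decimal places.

X ~ Binomial(12, 0.32); P(3 ≤ X ≤ 4) = Σ C(12,k) p^k (1−p)^(12−k) over k:
  k=3: C(12,3)·0.32^3·0.68^9 = 0.224106
  k=4: C(12,4)·0.32^4·0.68^8 = 0.237288
Total = 0.461394

0.4614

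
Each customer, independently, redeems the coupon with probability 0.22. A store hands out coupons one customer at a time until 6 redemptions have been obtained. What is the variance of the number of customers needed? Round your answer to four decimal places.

Y = total customers until the sixth success; negative binomial with r=6, p=0.22.
Var(Y) = r(1−p)/p² = 6·0.78 / 0.22² = 96.694215

96.6942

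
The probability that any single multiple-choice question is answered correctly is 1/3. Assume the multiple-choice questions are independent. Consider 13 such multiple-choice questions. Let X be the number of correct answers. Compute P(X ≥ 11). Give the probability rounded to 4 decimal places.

X ~ Binomial(13, 0.333333); P(X ≥ 11) = Σ C(13,k) p^k (1−p)^(13−k) over k:
  k=11: C(13,11)·0.333333^11·0.666667^2 = 0.000196
  k=12: C(13,12)·0.333333^12·0.666667^1 = 0.000016
  k=13: C(13,13)·0.333333^13·0.666667^0 = 0.000001
Total = 0.000213

0.0002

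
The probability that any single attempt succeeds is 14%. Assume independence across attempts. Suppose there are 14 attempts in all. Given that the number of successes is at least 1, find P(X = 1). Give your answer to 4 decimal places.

X ~ Binomial(14, 0.14). Want P(X=1 | X≥1) = P(X=1) / P(X≥1).
P(X=1) = C(14,1)·0.14^1·0.86^13 = 0.275890
P(X≥1) = 1 − 0.121054 = 0.878946
Ratio = 0.275890 / 0.878946 = 0.313887

0.3139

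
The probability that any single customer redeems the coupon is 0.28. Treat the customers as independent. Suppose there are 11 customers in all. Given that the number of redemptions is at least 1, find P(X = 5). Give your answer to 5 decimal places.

0.11384

X ~ Binomial(11, 0.28). Want P(X=5 | X≥1) = P(X=5) / P(X≥1).
P(X=5) = C(11,5)·0.28^5·0.72^6 = 0.1107713
P(X≥1) = 1 − 0.0269561 = 0.9730439
Ratio = 0.1107713 / 0.9730439 = 0.1138399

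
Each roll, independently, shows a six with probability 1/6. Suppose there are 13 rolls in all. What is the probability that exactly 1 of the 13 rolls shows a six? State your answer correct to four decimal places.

X ~ Binomial(n=13, p=0.166667).
P(X=1) = C(13,1) · p^1 · (1−p)^12
= 13 · 0.16667 · 0.11216 = 0.243006

0.2430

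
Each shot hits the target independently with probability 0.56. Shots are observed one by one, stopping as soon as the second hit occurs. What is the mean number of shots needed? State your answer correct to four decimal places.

3.5714

Y = total shots until the second success; negative binomial with r=2, p=0.56.
E[Y] = r / p = 2 / 0.56 = 3.571429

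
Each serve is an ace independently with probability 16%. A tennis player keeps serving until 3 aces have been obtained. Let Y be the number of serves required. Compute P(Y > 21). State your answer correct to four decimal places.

0.3243

Needing more than 21 serves ⇔ fewer than 3 successes in the first 21. With X ~ Binomial(21, 0.16), P(Y > 21) = P(X ≤ 2).
  k=0: C(21,0)·0.16^0·0.84^21 = 0.025696
  k=1: C(21,1)·0.16^1·0.84^20 = 0.102784
  k=2: C(21,2)·0.16^2·0.84^19 = 0.195779
P(X ≤ 2) = 0.324259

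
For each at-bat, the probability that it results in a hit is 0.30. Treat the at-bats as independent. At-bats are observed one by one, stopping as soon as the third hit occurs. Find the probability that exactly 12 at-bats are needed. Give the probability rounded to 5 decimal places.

Y = trial on which the third success occurs; negative binomial, r=3, p=0.30.
P(Y=12) = C(11,2) · p^3 · (1−p)^9
= 55 · 0.027 · 0.040354 = 0.0599251

0.05993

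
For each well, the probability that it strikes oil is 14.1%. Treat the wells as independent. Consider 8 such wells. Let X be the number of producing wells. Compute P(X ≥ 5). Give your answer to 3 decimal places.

X ~ Binomial(8, 0.141); P(X ≥ 5) = Σ C(8,k) p^k (1−p)^(8−k) over k:
  k=5: C(8,5)·0.141^5·0.859^3 = 0.00198
  k=6: C(8,6)·0.141^6·0.859^2 = 0.00016
  k=7: C(8,7)·0.141^7·0.859^1 = 0.00001
  k=8: C(8,8)·0.141^8·0.859^0 = 0.00000
Total = 0.00215

0.002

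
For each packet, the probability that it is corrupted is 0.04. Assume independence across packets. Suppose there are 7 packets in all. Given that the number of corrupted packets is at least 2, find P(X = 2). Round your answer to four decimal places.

0.9325

X ~ Binomial(7, 0.04). Want P(X=2 | X≥2) = P(X=2) / P(X≥2).
P(X=2) = C(7,2)·0.04^2·0.96^5 = 0.027397
P(X≥2) = 1 − 0.751447 − 0.219172 = 0.029380
Ratio = 0.027397 / 0.029380 = 0.932478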